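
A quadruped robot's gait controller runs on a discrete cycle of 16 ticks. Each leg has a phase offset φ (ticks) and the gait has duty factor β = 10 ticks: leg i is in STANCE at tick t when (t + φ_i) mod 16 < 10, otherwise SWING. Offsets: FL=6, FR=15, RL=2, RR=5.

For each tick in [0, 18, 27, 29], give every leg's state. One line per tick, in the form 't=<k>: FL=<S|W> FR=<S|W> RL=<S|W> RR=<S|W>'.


t=0: phase=(6,15,2,5) vs β=10 → FL=S FR=W RL=S RR=S
t=18: phase=(8,1,4,7) vs β=10 → FL=S FR=S RL=S RR=S
t=27: phase=(1,10,13,0) vs β=10 → FL=S FR=W RL=W RR=S
t=29: phase=(3,12,15,2) vs β=10 → FL=S FR=W RL=W RR=S

t=0: FL=S FR=W RL=S RR=S
t=18: FL=S FR=S RL=S RR=S
t=27: FL=S FR=W RL=W RR=S
t=29: FL=S FR=W RL=W RR=S


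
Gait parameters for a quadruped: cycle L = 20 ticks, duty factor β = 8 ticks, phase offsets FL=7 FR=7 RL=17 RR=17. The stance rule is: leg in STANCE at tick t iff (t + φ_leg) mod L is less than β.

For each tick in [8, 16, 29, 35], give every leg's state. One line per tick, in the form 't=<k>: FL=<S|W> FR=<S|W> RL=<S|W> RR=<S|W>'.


t=8: phase=(15,15,5,5) vs β=8 → FL=W FR=W RL=S RR=S
t=16: phase=(3,3,13,13) vs β=8 → FL=S FR=S RL=W RR=W
t=29: phase=(16,16,6,6) vs β=8 → FL=W FR=W RL=S RR=S
t=35: phase=(2,2,12,12) vs β=8 → FL=S FR=S RL=W RR=W

t=8: FL=W FR=W RL=S RR=S
t=16: FL=S FR=S RL=W RR=W
t=29: FL=W FR=W RL=S RR=S
t=35: FL=S FR=S RL=W RR=W


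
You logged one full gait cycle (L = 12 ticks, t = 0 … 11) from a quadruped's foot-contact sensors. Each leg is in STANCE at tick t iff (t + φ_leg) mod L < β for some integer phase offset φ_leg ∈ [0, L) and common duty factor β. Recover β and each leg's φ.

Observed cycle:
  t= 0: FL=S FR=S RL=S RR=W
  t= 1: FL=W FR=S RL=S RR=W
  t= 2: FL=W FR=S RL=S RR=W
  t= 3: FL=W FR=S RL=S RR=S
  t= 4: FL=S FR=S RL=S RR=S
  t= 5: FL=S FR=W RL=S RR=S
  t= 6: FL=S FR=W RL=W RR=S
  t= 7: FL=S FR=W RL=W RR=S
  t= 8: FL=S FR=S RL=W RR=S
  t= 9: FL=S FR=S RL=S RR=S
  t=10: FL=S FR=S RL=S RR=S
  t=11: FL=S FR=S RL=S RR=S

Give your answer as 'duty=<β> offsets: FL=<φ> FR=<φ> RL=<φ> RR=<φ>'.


duty=9 offsets: FL=8 FR=4 RL=3 RR=9

duty β = stance ticks per leg = 9
FL: stance ticks = 9; W→S at t=4 → φ=8
FR: stance ticks = 9; W→S at t=8 → φ=4
RL: stance ticks = 9; W→S at t=9 → φ=3
RR: stance ticks = 9; W→S at t=3 → φ=9


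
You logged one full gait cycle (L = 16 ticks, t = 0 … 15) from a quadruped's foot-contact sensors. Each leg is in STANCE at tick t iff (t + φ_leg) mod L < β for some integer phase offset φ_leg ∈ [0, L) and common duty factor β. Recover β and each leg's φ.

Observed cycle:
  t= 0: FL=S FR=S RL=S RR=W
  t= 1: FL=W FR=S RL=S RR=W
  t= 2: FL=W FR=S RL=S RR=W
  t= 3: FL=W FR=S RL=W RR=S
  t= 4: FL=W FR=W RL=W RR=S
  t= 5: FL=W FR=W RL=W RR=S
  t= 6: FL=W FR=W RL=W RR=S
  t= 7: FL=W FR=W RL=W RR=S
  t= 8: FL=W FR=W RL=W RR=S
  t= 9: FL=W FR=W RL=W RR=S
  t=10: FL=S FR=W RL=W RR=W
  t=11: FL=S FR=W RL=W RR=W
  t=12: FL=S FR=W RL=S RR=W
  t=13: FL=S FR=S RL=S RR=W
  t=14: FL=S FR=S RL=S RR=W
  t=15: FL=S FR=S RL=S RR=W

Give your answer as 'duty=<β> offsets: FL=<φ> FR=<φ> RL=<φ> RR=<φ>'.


duty=7 offsets: FL=6 FR=3 RL=4 RR=13

duty β = stance ticks per leg = 7
FL: stance ticks = 7; W→S at t=10 → φ=6
FR: stance ticks = 7; W→S at t=13 → φ=3
RL: stance ticks = 7; W→S at t=12 → φ=4
RR: stance ticks = 7; W→S at t=3 → φ=13


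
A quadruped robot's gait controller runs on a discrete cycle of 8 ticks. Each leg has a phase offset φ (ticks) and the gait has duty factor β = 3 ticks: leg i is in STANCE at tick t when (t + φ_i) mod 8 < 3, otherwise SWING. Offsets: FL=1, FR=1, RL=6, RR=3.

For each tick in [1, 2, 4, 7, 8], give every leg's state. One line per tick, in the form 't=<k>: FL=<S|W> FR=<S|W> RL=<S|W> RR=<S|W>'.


t=1: FL=S FR=S RL=W RR=W
t=2: FL=W FR=W RL=S RR=W
t=4: FL=W FR=W RL=S RR=W
t=7: FL=S FR=S RL=W RR=S
t=8: FL=S FR=S RL=W RR=W

t=1: phase=(2,2,7,4) vs β=3 → FL=S FR=S RL=W RR=W
t=2: phase=(3,3,0,5) vs β=3 → FL=W FR=W RL=S RR=W
t=4: phase=(5,5,2,7) vs β=3 → FL=W FR=W RL=S RR=W
t=7: phase=(0,0,5,2) vs β=3 → FL=S FR=S RL=W RR=S
t=8: phase=(1,1,6,3) vs β=3 → FL=S FR=S RL=W RR=W


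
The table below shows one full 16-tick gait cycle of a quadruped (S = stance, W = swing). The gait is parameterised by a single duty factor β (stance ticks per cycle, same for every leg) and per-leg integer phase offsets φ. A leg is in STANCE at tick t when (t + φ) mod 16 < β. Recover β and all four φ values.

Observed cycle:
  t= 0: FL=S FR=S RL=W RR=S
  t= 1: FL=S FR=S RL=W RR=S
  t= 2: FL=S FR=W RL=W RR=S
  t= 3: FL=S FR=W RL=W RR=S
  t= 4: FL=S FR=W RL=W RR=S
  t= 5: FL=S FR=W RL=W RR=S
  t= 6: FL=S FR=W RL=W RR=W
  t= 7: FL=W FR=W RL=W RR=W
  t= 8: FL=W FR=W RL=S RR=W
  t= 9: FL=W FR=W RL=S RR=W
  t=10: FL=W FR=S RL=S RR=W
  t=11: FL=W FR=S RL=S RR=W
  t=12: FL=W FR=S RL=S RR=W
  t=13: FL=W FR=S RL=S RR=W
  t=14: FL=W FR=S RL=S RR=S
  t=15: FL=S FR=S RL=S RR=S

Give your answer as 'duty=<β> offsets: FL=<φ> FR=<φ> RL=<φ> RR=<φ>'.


duty β = stance ticks per leg = 8
FL: stance ticks = 8; W→S at t=15 → φ=1
FR: stance ticks = 8; W→S at t=10 → φ=6
RL: stance ticks = 8; W→S at t=8 → φ=8
RR: stance ticks = 8; W→S at t=14 → φ=2

duty=8 offsets: FL=1 FR=6 RL=8 RR=2


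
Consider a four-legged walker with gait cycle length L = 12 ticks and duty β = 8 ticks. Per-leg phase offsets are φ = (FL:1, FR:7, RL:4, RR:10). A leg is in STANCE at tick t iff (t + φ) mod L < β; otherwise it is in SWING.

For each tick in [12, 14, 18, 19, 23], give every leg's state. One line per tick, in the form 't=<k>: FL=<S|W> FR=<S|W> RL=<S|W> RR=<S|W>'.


t=12: phase=(1,7,4,10) vs β=8 → FL=S FR=S RL=S RR=W
t=14: phase=(3,9,6,0) vs β=8 → FL=S FR=W RL=S RR=S
t=18: phase=(7,1,10,4) vs β=8 → FL=S FR=S RL=W RR=S
t=19: phase=(8,2,11,5) vs β=8 → FL=W FR=S RL=W RR=S
t=23: phase=(0,6,3,9) vs β=8 → FL=S FR=S RL=S RR=W

t=12: FL=S FR=S RL=S RR=W
t=14: FL=S FR=W RL=S RR=S
t=18: FL=S FR=S RL=W RR=S
t=19: FL=W FR=S RL=W RR=S
t=23: FL=S FR=S RL=S RR=W


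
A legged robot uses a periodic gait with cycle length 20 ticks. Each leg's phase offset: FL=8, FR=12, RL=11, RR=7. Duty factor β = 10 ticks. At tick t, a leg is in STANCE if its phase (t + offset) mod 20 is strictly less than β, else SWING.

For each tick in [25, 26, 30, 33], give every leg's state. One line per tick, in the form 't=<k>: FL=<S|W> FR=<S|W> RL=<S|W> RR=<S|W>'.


t=25: FL=W FR=W RL=W RR=W
t=26: FL=W FR=W RL=W RR=W
t=30: FL=W FR=S RL=S RR=W
t=33: FL=S FR=S RL=S RR=S

t=25: phase=(13,17,16,12) vs β=10 → FL=W FR=W RL=W RR=W
t=26: phase=(14,18,17,13) vs β=10 → FL=W FR=W RL=W RR=W
t=30: phase=(18,2,1,17) vs β=10 → FL=W FR=S RL=S RR=W
t=33: phase=(1,5,4,0) vs β=10 → FL=S FR=S RL=S RR=S


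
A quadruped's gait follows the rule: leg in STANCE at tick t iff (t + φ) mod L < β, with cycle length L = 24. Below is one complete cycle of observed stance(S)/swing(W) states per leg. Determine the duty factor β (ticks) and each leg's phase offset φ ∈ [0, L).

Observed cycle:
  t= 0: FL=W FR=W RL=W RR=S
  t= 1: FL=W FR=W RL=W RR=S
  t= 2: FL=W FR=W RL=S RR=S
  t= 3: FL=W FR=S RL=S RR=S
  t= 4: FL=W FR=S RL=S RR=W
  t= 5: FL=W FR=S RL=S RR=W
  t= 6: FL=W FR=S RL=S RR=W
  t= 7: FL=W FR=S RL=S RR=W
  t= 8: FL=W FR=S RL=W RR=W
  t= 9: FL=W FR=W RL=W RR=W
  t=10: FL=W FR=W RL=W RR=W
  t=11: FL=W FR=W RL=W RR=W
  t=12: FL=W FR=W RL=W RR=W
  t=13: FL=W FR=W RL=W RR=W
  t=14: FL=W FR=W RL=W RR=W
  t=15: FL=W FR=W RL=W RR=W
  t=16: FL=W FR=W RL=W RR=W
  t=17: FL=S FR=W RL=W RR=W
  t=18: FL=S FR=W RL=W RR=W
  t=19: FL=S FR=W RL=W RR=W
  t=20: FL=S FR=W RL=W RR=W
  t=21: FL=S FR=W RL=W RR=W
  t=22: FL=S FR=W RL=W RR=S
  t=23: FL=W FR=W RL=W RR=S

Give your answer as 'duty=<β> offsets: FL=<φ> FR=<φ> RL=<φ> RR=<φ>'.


duty β = stance ticks per leg = 6
FL: stance ticks = 6; W→S at t=17 → φ=7
FR: stance ticks = 6; W→S at t=3 → φ=21
RL: stance ticks = 6; W→S at t=2 → φ=22
RR: stance ticks = 6; W→S at t=22 → φ=2

duty=6 offsets: FL=7 FR=21 RL=22 RR=2


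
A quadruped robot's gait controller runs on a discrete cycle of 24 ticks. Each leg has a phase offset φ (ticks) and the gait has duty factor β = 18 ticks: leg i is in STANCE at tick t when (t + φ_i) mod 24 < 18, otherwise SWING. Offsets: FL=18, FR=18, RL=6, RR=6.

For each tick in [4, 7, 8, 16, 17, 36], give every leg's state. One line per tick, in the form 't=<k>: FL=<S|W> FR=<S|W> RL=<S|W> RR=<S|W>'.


t=4: phase=(22,22,10,10) vs β=18 → FL=W FR=W RL=S RR=S
t=7: phase=(1,1,13,13) vs β=18 → FL=S FR=S RL=S RR=S
t=8: phase=(2,2,14,14) vs β=18 → FL=S FR=S RL=S RR=S
t=16: phase=(10,10,22,22) vs β=18 → FL=S FR=S RL=W RR=W
t=17: phase=(11,11,23,23) vs β=18 → FL=S FR=S RL=W RR=W
t=36: phase=(6,6,18,18) vs β=18 → FL=S FR=S RL=W RR=W

t=4: FL=W FR=W RL=S RR=S
t=7: FL=S FR=S RL=S RR=S
t=8: FL=S FR=S RL=S RR=S
t=16: FL=S FR=S RL=W RR=W
t=17: FL=S FR=S RL=W RR=W
t=36: FL=S FR=S RL=W RR=W


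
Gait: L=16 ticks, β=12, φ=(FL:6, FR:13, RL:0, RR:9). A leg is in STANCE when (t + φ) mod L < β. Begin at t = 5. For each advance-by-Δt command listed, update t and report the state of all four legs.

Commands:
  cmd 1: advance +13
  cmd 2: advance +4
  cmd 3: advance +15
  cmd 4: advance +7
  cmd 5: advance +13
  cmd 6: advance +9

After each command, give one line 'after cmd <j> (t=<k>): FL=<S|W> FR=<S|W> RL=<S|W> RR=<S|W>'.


after cmd 1 (t=18): FL=S FR=W RL=S RR=S
after cmd 2 (t=22): FL=W FR=S RL=S RR=W
after cmd 3 (t=37): FL=S FR=S RL=S RR=W
after cmd 4 (t=44): FL=S FR=S RL=W RR=S
after cmd 5 (t=57): FL=W FR=S RL=S RR=S
after cmd 6 (t=66): FL=S FR=W RL=S RR=S

start t=5: FL=S FR=S RL=S RR=W
cmd 1: advance +13 → t=18, phase=(8,15,2,11) → FL=S FR=W RL=S RR=S
cmd 2: advance +4 → t=22, phase=(12,3,6,15) → FL=W FR=S RL=S RR=W
cmd 3: advance +15 → t=37, phase=(11,2,5,14) → FL=S FR=S RL=S RR=W
cmd 4: advance +7 → t=44, phase=(2,9,12,5) → FL=S FR=S RL=W RR=S
cmd 5: advance +13 → t=57, phase=(15,6,9,2) → FL=W FR=S RL=S RR=S
cmd 6: advance +9 → t=66, phase=(8,15,2,11) → FL=S FR=W RL=S RR=S


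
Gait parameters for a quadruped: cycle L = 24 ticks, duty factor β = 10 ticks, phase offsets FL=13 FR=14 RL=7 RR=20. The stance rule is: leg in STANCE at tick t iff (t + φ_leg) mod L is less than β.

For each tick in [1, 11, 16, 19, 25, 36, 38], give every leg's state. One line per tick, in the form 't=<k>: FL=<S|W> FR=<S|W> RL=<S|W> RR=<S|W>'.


t=1: FL=W FR=W RL=S RR=W
t=11: FL=S FR=S RL=W RR=S
t=16: FL=S FR=S RL=W RR=W
t=19: FL=S FR=S RL=S RR=W
t=25: FL=W FR=W RL=S RR=W
t=36: FL=S FR=S RL=W RR=S
t=38: FL=S FR=S RL=W RR=W

t=1: phase=(14,15,8,21) vs β=10 → FL=W FR=W RL=S RR=W
t=11: phase=(0,1,18,7) vs β=10 → FL=S FR=S RL=W RR=S
t=16: phase=(5,6,23,12) vs β=10 → FL=S FR=S RL=W RR=W
t=19: phase=(8,9,2,15) vs β=10 → FL=S FR=S RL=S RR=W
t=25: phase=(14,15,8,21) vs β=10 → FL=W FR=W RL=S RR=W
t=36: phase=(1,2,19,8) vs β=10 → FL=S FR=S RL=W RR=S
t=38: phase=(3,4,21,10) vs β=10 → FL=S FR=S RL=W RR=W


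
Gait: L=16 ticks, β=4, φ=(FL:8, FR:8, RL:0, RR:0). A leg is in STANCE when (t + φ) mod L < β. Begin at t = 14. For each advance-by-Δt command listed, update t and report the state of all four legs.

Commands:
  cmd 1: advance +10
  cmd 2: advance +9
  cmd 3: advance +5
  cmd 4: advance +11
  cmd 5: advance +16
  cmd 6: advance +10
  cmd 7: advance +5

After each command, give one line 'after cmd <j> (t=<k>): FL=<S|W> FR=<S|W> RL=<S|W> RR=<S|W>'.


after cmd 1 (t=24): FL=S FR=S RL=W RR=W
after cmd 2 (t=33): FL=W FR=W RL=S RR=S
after cmd 3 (t=38): FL=W FR=W RL=W RR=W
after cmd 4 (t=49): FL=W FR=W RL=S RR=S
after cmd 5 (t=65): FL=W FR=W RL=S RR=S
after cmd 6 (t=75): FL=S FR=S RL=W RR=W
after cmd 7 (t=80): FL=W FR=W RL=S RR=S

start t=14: FL=W FR=W RL=W RR=W
cmd 1: advance +10 → t=24, phase=(0,0,8,8) → FL=S FR=S RL=W RR=W
cmd 2: advance +9 → t=33, phase=(9,9,1,1) → FL=W FR=W RL=S RR=S
cmd 3: advance +5 → t=38, phase=(14,14,6,6) → FL=W FR=W RL=W RR=W
cmd 4: advance +11 → t=49, phase=(9,9,1,1) → FL=W FR=W RL=S RR=S
cmd 5: advance +16 → t=65, phase=(9,9,1,1) → FL=W FR=W RL=S RR=S
cmd 6: advance +10 → t=75, phase=(3,3,11,11) → FL=S FR=S RL=W RR=W
cmd 7: advance +5 → t=80, phase=(8,8,0,0) → FL=W FR=W RL=S RR=S


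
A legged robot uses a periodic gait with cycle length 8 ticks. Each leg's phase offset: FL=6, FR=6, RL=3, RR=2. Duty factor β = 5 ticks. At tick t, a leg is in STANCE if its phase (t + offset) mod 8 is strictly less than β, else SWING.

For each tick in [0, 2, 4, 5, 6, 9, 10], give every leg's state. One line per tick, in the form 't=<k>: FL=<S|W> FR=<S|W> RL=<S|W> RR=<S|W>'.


t=0: phase=(6,6,3,2) vs β=5 → FL=W FR=W RL=S RR=S
t=2: phase=(0,0,5,4) vs β=5 → FL=S FR=S RL=W RR=S
t=4: phase=(2,2,7,6) vs β=5 → FL=S FR=S RL=W RR=W
t=5: phase=(3,3,0,7) vs β=5 → FL=S FR=S RL=S RR=W
t=6: phase=(4,4,1,0) vs β=5 → FL=S FR=S RL=S RR=S
t=9: phase=(7,7,4,3) vs β=5 → FL=W FR=W RL=S RR=S
t=10: phase=(0,0,5,4) vs β=5 → FL=S FR=S RL=W RR=S

t=0: FL=W FR=W RL=S RR=S
t=2: FL=S FR=S RL=W RR=S
t=4: FL=S FR=S RL=W RR=W
t=5: FL=S FR=S RL=S RR=W
t=6: FL=S FR=S RL=S RR=S
t=9: FL=W FR=W RL=S RR=S
t=10: FL=S FR=S RL=W RR=S


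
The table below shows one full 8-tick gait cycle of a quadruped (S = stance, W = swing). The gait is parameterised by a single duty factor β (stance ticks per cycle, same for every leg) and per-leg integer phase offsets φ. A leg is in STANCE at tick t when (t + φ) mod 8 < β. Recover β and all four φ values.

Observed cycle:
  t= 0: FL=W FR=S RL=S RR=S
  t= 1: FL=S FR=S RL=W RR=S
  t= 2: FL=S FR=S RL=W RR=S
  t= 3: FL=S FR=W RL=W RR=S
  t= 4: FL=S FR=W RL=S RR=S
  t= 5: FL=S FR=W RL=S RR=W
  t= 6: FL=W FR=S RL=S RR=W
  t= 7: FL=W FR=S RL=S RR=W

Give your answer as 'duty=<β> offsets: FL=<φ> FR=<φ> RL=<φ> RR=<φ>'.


duty β = stance ticks per leg = 5
FL: stance ticks = 5; W→S at t=1 → φ=7
FR: stance ticks = 5; W→S at t=6 → φ=2
RL: stance ticks = 5; W→S at t=4 → φ=4
RR: stance ticks = 5; W→S at t=0 → φ=0

duty=5 offsets: FL=7 FR=2 RL=4 RR=0


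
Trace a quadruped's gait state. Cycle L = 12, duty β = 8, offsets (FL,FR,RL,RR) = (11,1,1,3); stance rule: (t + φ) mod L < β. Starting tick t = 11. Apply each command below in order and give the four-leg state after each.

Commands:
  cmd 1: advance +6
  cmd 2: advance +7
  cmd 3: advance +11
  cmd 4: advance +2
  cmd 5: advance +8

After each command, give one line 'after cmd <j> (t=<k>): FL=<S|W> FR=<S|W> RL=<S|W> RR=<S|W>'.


after cmd 1 (t=17): FL=S FR=S RL=S RR=W
after cmd 2 (t=24): FL=W FR=S RL=S RR=S
after cmd 3 (t=35): FL=W FR=S RL=S RR=S
after cmd 4 (t=37): FL=S FR=S RL=S RR=S
after cmd 5 (t=45): FL=W FR=W RL=W RR=S

start t=11: FL=W FR=S RL=S RR=S
cmd 1: advance +6 → t=17, phase=(4,6,6,8) → FL=S FR=S RL=S RR=W
cmd 2: advance +7 → t=24, phase=(11,1,1,3) → FL=W FR=S RL=S RR=S
cmd 3: advance +11 → t=35, phase=(10,0,0,2) → FL=W FR=S RL=S RR=S
cmd 4: advance +2 → t=37, phase=(0,2,2,4) → FL=S FR=S RL=S RR=S
cmd 5: advance +8 → t=45, phase=(8,10,10,0) → FL=W FR=W RL=W RR=S


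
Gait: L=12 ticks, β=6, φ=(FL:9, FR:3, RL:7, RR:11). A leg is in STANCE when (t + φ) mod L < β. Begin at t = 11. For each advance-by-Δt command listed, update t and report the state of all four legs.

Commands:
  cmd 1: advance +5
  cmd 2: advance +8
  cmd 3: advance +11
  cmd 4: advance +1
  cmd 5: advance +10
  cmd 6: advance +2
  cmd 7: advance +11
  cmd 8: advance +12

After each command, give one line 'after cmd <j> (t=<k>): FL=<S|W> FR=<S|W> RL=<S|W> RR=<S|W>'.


after cmd 1 (t=16): FL=S FR=W RL=W RR=S
after cmd 2 (t=24): FL=W FR=S RL=W RR=W
after cmd 3 (t=35): FL=W FR=S RL=W RR=W
after cmd 4 (t=36): FL=W FR=S RL=W RR=W
after cmd 5 (t=46): FL=W FR=S RL=S RR=W
after cmd 6 (t=48): FL=W FR=S RL=W RR=W
after cmd 7 (t=59): FL=W FR=S RL=W RR=W
after cmd 8 (t=71): FL=W FR=S RL=W RR=W

start t=11: FL=W FR=S RL=W RR=W
cmd 1: advance +5 → t=16, phase=(1,7,11,3) → FL=S FR=W RL=W RR=S
cmd 2: advance +8 → t=24, phase=(9,3,7,11) → FL=W FR=S RL=W RR=W
cmd 3: advance +11 → t=35, phase=(8,2,6,10) → FL=W FR=S RL=W RR=W
cmd 4: advance +1 → t=36, phase=(9,3,7,11) → FL=W FR=S RL=W RR=W
cmd 5: advance +10 → t=46, phase=(7,1,5,9) → FL=W FR=S RL=S RR=W
cmd 6: advance +2 → t=48, phase=(9,3,7,11) → FL=W FR=S RL=W RR=W
cmd 7: advance +11 → t=59, phase=(8,2,6,10) → FL=W FR=S RL=W RR=W
cmd 8: advance +12 → t=71, phase=(8,2,6,10) → FL=W FR=S RL=W RR=W


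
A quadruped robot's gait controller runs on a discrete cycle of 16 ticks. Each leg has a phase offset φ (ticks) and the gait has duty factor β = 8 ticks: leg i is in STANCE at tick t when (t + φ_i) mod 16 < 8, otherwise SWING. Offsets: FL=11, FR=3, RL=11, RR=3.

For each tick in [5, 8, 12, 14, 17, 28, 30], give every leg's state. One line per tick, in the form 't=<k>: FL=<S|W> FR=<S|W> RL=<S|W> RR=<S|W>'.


t=5: FL=S FR=W RL=S RR=W
t=8: FL=S FR=W RL=S RR=W
t=12: FL=S FR=W RL=S RR=W
t=14: FL=W FR=S RL=W RR=S
t=17: FL=W FR=S RL=W RR=S
t=28: FL=S FR=W RL=S RR=W
t=30: FL=W FR=S RL=W RR=S

t=5: phase=(0,8,0,8) vs β=8 → FL=S FR=W RL=S RR=W
t=8: phase=(3,11,3,11) vs β=8 → FL=S FR=W RL=S RR=W
t=12: phase=(7,15,7,15) vs β=8 → FL=S FR=W RL=S RR=W
t=14: phase=(9,1,9,1) vs β=8 → FL=W FR=S RL=W RR=S
t=17: phase=(12,4,12,4) vs β=8 → FL=W FR=S RL=W RR=S
t=28: phase=(7,15,7,15) vs β=8 → FL=S FR=W RL=S RR=W
t=30: phase=(9,1,9,1) vs β=8 → FL=W FR=S RL=W RR=S


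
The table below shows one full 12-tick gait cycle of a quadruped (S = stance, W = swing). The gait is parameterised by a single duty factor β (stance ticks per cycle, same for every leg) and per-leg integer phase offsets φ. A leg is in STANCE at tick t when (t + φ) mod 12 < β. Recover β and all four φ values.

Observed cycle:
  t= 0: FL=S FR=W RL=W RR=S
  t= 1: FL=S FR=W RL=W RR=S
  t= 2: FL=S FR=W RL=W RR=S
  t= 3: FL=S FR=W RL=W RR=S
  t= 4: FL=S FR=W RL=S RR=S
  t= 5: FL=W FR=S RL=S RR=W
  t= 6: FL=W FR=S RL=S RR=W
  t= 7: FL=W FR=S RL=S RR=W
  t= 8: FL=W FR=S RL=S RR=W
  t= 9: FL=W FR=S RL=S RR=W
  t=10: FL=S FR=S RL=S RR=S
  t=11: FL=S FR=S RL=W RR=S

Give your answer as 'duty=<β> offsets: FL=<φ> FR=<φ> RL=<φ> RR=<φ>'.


duty β = stance ticks per leg = 7
FL: stance ticks = 7; W→S at t=10 → φ=2
FR: stance ticks = 7; W→S at t=5 → φ=7
RL: stance ticks = 7; W→S at t=4 → φ=8
RR: stance ticks = 7; W→S at t=10 → φ=2

duty=7 offsets: FL=2 FR=7 RL=8 RR=2


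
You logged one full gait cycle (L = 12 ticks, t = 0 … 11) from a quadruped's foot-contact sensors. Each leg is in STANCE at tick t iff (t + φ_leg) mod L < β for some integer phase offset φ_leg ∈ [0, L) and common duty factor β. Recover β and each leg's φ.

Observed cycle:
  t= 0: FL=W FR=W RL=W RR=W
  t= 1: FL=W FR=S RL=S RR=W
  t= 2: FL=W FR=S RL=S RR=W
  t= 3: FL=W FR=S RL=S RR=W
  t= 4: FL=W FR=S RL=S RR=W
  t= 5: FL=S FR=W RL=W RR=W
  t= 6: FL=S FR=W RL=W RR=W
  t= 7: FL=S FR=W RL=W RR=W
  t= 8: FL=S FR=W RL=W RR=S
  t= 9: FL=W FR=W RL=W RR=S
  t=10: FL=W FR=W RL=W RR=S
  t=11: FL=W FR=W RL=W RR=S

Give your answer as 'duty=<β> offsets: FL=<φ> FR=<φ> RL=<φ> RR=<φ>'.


duty=4 offsets: FL=7 FR=11 RL=11 RR=4

duty β = stance ticks per leg = 4
FL: stance ticks = 4; W→S at t=5 → φ=7
FR: stance ticks = 4; W→S at t=1 → φ=11
RL: stance ticks = 4; W→S at t=1 → φ=11
RR: stance ticks = 4; W→S at t=8 → φ=4


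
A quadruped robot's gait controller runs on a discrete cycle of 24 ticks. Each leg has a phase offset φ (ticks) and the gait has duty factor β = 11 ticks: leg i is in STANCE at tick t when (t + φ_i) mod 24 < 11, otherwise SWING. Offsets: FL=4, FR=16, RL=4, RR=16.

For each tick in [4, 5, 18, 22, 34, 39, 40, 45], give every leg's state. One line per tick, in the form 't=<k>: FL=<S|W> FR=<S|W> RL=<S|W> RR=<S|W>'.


t=4: phase=(8,20,8,20) vs β=11 → FL=S FR=W RL=S RR=W
t=5: phase=(9,21,9,21) vs β=11 → FL=S FR=W RL=S RR=W
t=18: phase=(22,10,22,10) vs β=11 → FL=W FR=S RL=W RR=S
t=22: phase=(2,14,2,14) vs β=11 → FL=S FR=W RL=S RR=W
t=34: phase=(14,2,14,2) vs β=11 → FL=W FR=S RL=W RR=S
t=39: phase=(19,7,19,7) vs β=11 → FL=W FR=S RL=W RR=S
t=40: phase=(20,8,20,8) vs β=11 → FL=W FR=S RL=W RR=S
t=45: phase=(1,13,1,13) vs β=11 → FL=S FR=W RL=S RR=W

t=4: FL=S FR=W RL=S RR=W
t=5: FL=S FR=W RL=S RR=W
t=18: FL=W FR=S RL=W RR=S
t=22: FL=S FR=W RL=S RR=W
t=34: FL=W FR=S RL=W RR=S
t=39: FL=W FR=S RL=W RR=S
t=40: FL=W FR=S RL=W RR=S
t=45: FL=S FR=W RL=S RR=W


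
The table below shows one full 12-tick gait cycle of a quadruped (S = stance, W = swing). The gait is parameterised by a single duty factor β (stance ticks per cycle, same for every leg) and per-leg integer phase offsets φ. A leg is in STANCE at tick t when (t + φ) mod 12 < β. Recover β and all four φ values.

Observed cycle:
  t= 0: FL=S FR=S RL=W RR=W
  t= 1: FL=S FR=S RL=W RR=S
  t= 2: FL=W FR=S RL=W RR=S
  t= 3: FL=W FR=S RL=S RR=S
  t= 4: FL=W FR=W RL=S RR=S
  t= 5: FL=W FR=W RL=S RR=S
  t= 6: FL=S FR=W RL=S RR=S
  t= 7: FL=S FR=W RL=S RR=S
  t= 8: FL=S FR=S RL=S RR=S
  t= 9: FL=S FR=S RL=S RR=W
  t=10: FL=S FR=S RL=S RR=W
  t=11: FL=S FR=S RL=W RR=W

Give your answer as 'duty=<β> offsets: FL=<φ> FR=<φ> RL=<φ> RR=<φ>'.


duty β = stance ticks per leg = 8
FL: stance ticks = 8; W→S at t=6 → φ=6
FR: stance ticks = 8; W→S at t=8 → φ=4
RL: stance ticks = 8; W→S at t=3 → φ=9
RR: stance ticks = 8; W→S at t=1 → φ=11

duty=8 offsets: FL=6 FR=4 RL=9 RR=11


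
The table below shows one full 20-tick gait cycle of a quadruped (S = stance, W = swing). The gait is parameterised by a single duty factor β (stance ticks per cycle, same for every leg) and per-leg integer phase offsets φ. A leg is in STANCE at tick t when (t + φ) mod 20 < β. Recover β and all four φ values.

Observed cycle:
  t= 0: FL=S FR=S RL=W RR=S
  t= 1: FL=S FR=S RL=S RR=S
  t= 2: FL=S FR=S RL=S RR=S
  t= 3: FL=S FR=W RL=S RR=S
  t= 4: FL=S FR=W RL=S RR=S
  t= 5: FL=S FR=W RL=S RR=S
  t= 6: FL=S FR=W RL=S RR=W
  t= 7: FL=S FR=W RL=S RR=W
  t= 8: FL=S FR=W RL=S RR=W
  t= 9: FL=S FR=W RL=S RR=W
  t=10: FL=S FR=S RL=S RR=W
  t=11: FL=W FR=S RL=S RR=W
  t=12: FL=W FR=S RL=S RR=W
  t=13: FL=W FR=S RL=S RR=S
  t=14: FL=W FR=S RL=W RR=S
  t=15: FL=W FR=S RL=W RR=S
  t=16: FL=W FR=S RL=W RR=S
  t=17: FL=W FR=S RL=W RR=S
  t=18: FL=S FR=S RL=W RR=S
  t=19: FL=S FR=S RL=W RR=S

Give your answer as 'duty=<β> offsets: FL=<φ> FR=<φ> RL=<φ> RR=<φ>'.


duty β = stance ticks per leg = 13
FL: stance ticks = 13; W→S at t=18 → φ=2
FR: stance ticks = 13; W→S at t=10 → φ=10
RL: stance ticks = 13; W→S at t=1 → φ=19
RR: stance ticks = 13; W→S at t=13 → φ=7

duty=13 offsets: FL=2 FR=10 RL=19 RR=7


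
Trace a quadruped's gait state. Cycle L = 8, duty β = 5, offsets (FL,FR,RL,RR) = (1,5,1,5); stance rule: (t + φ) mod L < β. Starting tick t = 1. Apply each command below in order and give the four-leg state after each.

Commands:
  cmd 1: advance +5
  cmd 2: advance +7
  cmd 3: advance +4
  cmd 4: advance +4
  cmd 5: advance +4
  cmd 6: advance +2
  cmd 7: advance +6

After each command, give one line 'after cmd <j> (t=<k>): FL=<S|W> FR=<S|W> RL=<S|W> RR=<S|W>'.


after cmd 1 (t=6): FL=W FR=S RL=W RR=S
after cmd 2 (t=13): FL=W FR=S RL=W RR=S
after cmd 3 (t=17): FL=S FR=W RL=S RR=W
after cmd 4 (t=21): FL=W FR=S RL=W RR=S
after cmd 5 (t=25): FL=S FR=W RL=S RR=W
after cmd 6 (t=27): FL=S FR=S RL=S RR=S
after cmd 7 (t=33): FL=S FR=W RL=S RR=W

start t=1: FL=S FR=W RL=S RR=W
cmd 1: advance +5 → t=6, phase=(7,3,7,3) → FL=W FR=S RL=W RR=S
cmd 2: advance +7 → t=13, phase=(6,2,6,2) → FL=W FR=S RL=W RR=S
cmd 3: advance +4 → t=17, phase=(2,6,2,6) → FL=S FR=W RL=S RR=W
cmd 4: advance +4 → t=21, phase=(6,2,6,2) → FL=W FR=S RL=W RR=S
cmd 5: advance +4 → t=25, phase=(2,6,2,6) → FL=S FR=W RL=S RR=W
cmd 6: advance +2 → t=27, phase=(4,0,4,0) → FL=S FR=S RL=S RR=S
cmd 7: advance +6 → t=33, phase=(2,6,2,6) → FL=S FR=W RL=S RR=W


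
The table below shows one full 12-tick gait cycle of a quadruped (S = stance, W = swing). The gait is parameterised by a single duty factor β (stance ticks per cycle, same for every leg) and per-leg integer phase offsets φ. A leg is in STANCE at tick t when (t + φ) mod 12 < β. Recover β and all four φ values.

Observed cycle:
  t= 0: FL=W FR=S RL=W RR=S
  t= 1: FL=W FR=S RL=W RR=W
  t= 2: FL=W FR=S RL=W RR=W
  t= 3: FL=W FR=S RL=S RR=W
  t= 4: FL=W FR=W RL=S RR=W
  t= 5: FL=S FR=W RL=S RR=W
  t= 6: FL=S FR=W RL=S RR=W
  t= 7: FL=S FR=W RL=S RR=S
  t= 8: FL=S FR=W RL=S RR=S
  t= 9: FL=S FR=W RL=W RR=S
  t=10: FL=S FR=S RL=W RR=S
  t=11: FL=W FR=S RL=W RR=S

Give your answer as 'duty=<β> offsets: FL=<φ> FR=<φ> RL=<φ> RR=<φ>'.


duty=6 offsets: FL=7 FR=2 RL=9 RR=5

duty β = stance ticks per leg = 6
FL: stance ticks = 6; W→S at t=5 → φ=7
FR: stance ticks = 6; W→S at t=10 → φ=2
RL: stance ticks = 6; W→S at t=3 → φ=9
RR: stance ticks = 6; W→S at t=7 → φ=5


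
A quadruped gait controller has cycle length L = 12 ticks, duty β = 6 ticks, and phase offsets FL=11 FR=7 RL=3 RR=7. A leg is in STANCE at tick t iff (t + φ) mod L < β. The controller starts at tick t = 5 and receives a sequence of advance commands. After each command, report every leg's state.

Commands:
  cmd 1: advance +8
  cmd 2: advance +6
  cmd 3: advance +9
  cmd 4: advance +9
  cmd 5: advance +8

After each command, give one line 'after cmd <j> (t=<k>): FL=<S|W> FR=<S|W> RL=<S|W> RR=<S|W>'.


start t=5: FL=S FR=S RL=W RR=S
cmd 1: advance +8 → t=13, phase=(0,8,4,8) → FL=S FR=W RL=S RR=W
cmd 2: advance +6 → t=19, phase=(6,2,10,2) → FL=W FR=S RL=W RR=S
cmd 3: advance +9 → t=28, phase=(3,11,7,11) → FL=S FR=W RL=W RR=W
cmd 4: advance +9 → t=37, phase=(0,8,4,8) → FL=S FR=W RL=S RR=W
cmd 5: advance +8 → t=45, phase=(8,4,0,4) → FL=W FR=S RL=S RR=S

after cmd 1 (t=13): FL=S FR=W RL=S RR=W
after cmd 2 (t=19): FL=W FR=S RL=W RR=S
after cmd 3 (t=28): FL=S FR=W RL=W RR=W
after cmd 4 (t=37): FL=S FR=W RL=S RR=W
after cmd 5 (t=45): FL=W FR=S RL=S RR=S


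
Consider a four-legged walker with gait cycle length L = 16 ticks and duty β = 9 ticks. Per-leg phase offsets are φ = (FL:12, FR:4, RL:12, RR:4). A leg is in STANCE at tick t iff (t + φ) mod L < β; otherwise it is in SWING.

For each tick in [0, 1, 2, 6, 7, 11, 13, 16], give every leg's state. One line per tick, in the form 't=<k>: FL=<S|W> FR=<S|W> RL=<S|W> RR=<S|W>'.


t=0: FL=W FR=S RL=W RR=S
t=1: FL=W FR=S RL=W RR=S
t=2: FL=W FR=S RL=W RR=S
t=6: FL=S FR=W RL=S RR=W
t=7: FL=S FR=W RL=S RR=W
t=11: FL=S FR=W RL=S RR=W
t=13: FL=W FR=S RL=W RR=S
t=16: FL=W FR=S RL=W RR=S

t=0: phase=(12,4,12,4) vs β=9 → FL=W FR=S RL=W RR=S
t=1: phase=(13,5,13,5) vs β=9 → FL=W FR=S RL=W RR=S
t=2: phase=(14,6,14,6) vs β=9 → FL=W FR=S RL=W RR=S
t=6: phase=(2,10,2,10) vs β=9 → FL=S FR=W RL=S RR=W
t=7: phase=(3,11,3,11) vs β=9 → FL=S FR=W RL=S RR=W
t=11: phase=(7,15,7,15) vs β=9 → FL=S FR=W RL=S RR=W
t=13: phase=(9,1,9,1) vs β=9 → FL=W FR=S RL=W RR=S
t=16: phase=(12,4,12,4) vs β=9 → FL=W FR=S RL=W RR=S


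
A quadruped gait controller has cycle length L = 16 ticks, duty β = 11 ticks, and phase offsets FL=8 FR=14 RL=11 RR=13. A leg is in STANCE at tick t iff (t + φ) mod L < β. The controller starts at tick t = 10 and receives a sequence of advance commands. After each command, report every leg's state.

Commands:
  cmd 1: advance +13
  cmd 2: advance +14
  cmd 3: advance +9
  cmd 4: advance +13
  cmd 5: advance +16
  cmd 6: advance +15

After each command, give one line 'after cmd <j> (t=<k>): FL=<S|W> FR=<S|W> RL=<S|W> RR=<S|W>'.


start t=10: FL=S FR=S RL=S RR=S
cmd 1: advance +13 → t=23, phase=(15,5,2,4) → FL=W FR=S RL=S RR=S
cmd 2: advance +14 → t=37, phase=(13,3,0,2) → FL=W FR=S RL=S RR=S
cmd 3: advance +9 → t=46, phase=(6,12,9,11) → FL=S FR=W RL=S RR=W
cmd 4: advance +13 → t=59, phase=(3,9,6,8) → FL=S FR=S RL=S RR=S
cmd 5: advance +16 → t=75, phase=(3,9,6,8) → FL=S FR=S RL=S RR=S
cmd 6: advance +15 → t=90, phase=(2,8,5,7) → FL=S FR=S RL=S RR=S

after cmd 1 (t=23): FL=W FR=S RL=S RR=S
after cmd 2 (t=37): FL=W FR=S RL=S RR=S
after cmd 3 (t=46): FL=S FR=W RL=S RR=W
after cmd 4 (t=59): FL=S FR=S RL=S RR=S
after cmd 5 (t=75): FL=S FR=S RL=S RR=S
after cmd 6 (t=90): FL=S FR=S RL=S RR=S


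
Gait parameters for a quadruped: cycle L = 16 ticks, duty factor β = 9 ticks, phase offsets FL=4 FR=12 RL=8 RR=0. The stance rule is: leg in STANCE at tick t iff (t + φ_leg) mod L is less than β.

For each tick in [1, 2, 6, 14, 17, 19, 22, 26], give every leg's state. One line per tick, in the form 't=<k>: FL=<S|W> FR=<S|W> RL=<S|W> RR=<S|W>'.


t=1: FL=S FR=W RL=W RR=S
t=2: FL=S FR=W RL=W RR=S
t=6: FL=W FR=S RL=W RR=S
t=14: FL=S FR=W RL=S RR=W
t=17: FL=S FR=W RL=W RR=S
t=19: FL=S FR=W RL=W RR=S
t=22: FL=W FR=S RL=W RR=S
t=26: FL=W FR=S RL=S RR=W

t=1: phase=(5,13,9,1) vs β=9 → FL=S FR=W RL=W RR=S
t=2: phase=(6,14,10,2) vs β=9 → FL=S FR=W RL=W RR=S
t=6: phase=(10,2,14,6) vs β=9 → FL=W FR=S RL=W RR=S
t=14: phase=(2,10,6,14) vs β=9 → FL=S FR=W RL=S RR=W
t=17: phase=(5,13,9,1) vs β=9 → FL=S FR=W RL=W RR=S
t=19: phase=(7,15,11,3) vs β=9 → FL=S FR=W RL=W RR=S
t=22: phase=(10,2,14,6) vs β=9 → FL=W FR=S RL=W RR=S
t=26: phase=(14,6,2,10) vs β=9 → FL=W FR=S RL=S RR=W


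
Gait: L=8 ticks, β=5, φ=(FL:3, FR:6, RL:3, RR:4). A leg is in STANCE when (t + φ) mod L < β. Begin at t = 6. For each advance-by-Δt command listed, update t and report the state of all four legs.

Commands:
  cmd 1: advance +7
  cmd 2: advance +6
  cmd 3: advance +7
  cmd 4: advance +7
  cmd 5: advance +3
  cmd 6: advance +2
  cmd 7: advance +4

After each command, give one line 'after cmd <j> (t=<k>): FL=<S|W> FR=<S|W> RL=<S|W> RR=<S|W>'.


after cmd 1 (t=13): FL=S FR=S RL=S RR=S
after cmd 2 (t=19): FL=W FR=S RL=W RR=W
after cmd 3 (t=26): FL=W FR=S RL=W RR=W
after cmd 4 (t=33): FL=S FR=W RL=S RR=W
after cmd 5 (t=36): FL=W FR=S RL=W RR=S
after cmd 6 (t=38): FL=S FR=S RL=S RR=S
after cmd 7 (t=42): FL=W FR=S RL=W RR=W

start t=6: FL=S FR=S RL=S RR=S
cmd 1: advance +7 → t=13, phase=(0,3,0,1) → FL=S FR=S RL=S RR=S
cmd 2: advance +6 → t=19, phase=(6,1,6,7) → FL=W FR=S RL=W RR=W
cmd 3: advance +7 → t=26, phase=(5,0,5,6) → FL=W FR=S RL=W RR=W
cmd 4: advance +7 → t=33, phase=(4,7,4,5) → FL=S FR=W RL=S RR=W
cmd 5: advance +3 → t=36, phase=(7,2,7,0) → FL=W FR=S RL=W RR=S
cmd 6: advance +2 → t=38, phase=(1,4,1,2) → FL=S FR=S RL=S RR=S
cmd 7: advance +4 → t=42, phase=(5,0,5,6) → FL=W FR=S RL=W RR=W


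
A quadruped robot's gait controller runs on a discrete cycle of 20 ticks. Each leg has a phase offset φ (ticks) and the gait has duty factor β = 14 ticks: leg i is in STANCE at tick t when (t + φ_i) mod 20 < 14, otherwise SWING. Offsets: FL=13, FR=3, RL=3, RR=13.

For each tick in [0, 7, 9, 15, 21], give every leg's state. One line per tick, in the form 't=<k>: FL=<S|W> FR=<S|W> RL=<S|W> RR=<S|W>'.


t=0: phase=(13,3,3,13) vs β=14 → FL=S FR=S RL=S RR=S
t=7: phase=(0,10,10,0) vs β=14 → FL=S FR=S RL=S RR=S
t=9: phase=(2,12,12,2) vs β=14 → FL=S FR=S RL=S RR=S
t=15: phase=(8,18,18,8) vs β=14 → FL=S FR=W RL=W RR=S
t=21: phase=(14,4,4,14) vs β=14 → FL=W FR=S RL=S RR=W

t=0: FL=S FR=S RL=S RR=S
t=7: FL=S FR=S RL=S RR=S
t=9: FL=S FR=S RL=S RR=S
t=15: FL=S FR=W RL=W RR=S
t=21: FL=W FR=S RL=S RR=W


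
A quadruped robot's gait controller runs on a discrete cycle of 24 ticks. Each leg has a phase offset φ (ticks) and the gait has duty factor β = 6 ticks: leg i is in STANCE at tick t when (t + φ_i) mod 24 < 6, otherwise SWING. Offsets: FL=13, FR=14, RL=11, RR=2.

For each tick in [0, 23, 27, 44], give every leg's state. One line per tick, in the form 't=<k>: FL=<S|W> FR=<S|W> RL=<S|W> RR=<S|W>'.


t=0: FL=W FR=W RL=W RR=S
t=23: FL=W FR=W RL=W RR=S
t=27: FL=W FR=W RL=W RR=S
t=44: FL=W FR=W RL=W RR=W

t=0: phase=(13,14,11,2) vs β=6 → FL=W FR=W RL=W RR=S
t=23: phase=(12,13,10,1) vs β=6 → FL=W FR=W RL=W RR=S
t=27: phase=(16,17,14,5) vs β=6 → FL=W FR=W RL=W RR=S
t=44: phase=(9,10,7,22) vs β=6 → FL=W FR=W RL=W RR=W


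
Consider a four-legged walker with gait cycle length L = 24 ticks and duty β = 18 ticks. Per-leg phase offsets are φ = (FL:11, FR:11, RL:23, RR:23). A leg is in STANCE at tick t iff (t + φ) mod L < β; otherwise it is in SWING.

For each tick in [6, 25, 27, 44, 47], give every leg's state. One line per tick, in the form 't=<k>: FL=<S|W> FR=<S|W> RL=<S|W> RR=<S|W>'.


t=6: phase=(17,17,5,5) vs β=18 → FL=S FR=S RL=S RR=S
t=25: phase=(12,12,0,0) vs β=18 → FL=S FR=S RL=S RR=S
t=27: phase=(14,14,2,2) vs β=18 → FL=S FR=S RL=S RR=S
t=44: phase=(7,7,19,19) vs β=18 → FL=S FR=S RL=W RR=W
t=47: phase=(10,10,22,22) vs β=18 → FL=S FR=S RL=W RR=W

t=6: FL=S FR=S RL=S RR=S
t=25: FL=S FR=S RL=S RR=S
t=27: FL=S FR=S RL=S RR=S
t=44: FL=S FR=S RL=W RR=W
t=47: FL=S FR=S RL=W RR=W


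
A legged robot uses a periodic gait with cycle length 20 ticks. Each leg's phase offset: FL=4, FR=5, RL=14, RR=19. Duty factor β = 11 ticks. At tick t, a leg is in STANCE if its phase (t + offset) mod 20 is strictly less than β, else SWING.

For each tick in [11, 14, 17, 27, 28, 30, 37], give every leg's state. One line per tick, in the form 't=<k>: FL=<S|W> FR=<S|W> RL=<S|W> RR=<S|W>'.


t=11: phase=(15,16,5,10) vs β=11 → FL=W FR=W RL=S RR=S
t=14: phase=(18,19,8,13) vs β=11 → FL=W FR=W RL=S RR=W
t=17: phase=(1,2,11,16) vs β=11 → FL=S FR=S RL=W RR=W
t=27: phase=(11,12,1,6) vs β=11 → FL=W FR=W RL=S RR=S
t=28: phase=(12,13,2,7) vs β=11 → FL=W FR=W RL=S RR=S
t=30: phase=(14,15,4,9) vs β=11 → FL=W FR=W RL=S RR=S
t=37: phase=(1,2,11,16) vs β=11 → FL=S FR=S RL=W RR=W

t=11: FL=W FR=W RL=S RR=S
t=14: FL=W FR=W RL=S RR=W
t=17: FL=S FR=S RL=W RR=W
t=27: FL=W FR=W RL=S RR=S
t=28: FL=W FR=W RL=S RR=S
t=30: FL=W FR=W RL=S RR=S
t=37: FL=S FR=S RL=W RR=W


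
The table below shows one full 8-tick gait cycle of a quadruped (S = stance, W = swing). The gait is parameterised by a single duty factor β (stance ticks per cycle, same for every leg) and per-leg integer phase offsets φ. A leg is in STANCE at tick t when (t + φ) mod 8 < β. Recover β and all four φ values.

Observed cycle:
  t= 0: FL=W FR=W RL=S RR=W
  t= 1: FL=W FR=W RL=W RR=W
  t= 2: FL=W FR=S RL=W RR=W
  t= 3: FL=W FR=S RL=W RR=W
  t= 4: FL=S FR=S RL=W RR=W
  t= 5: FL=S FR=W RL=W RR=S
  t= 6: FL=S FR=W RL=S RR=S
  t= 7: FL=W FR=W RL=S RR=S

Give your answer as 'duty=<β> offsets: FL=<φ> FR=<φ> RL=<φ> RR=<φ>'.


duty=3 offsets: FL=4 FR=6 RL=2 RR=3

duty β = stance ticks per leg = 3
FL: stance ticks = 3; W→S at t=4 → φ=4
FR: stance ticks = 3; W→S at t=2 → φ=6
RL: stance ticks = 3; W→S at t=6 → φ=2
RR: stance ticks = 3; W→S at t=5 → φ=3


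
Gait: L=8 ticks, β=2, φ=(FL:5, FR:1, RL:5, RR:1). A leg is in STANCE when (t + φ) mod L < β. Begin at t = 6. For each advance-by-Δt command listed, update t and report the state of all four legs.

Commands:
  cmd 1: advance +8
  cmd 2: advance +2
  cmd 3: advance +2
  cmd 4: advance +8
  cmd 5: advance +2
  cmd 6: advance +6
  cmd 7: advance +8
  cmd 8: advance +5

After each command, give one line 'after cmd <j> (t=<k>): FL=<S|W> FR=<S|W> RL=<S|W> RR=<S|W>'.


after cmd 1 (t=14): FL=W FR=W RL=W RR=W
after cmd 2 (t=16): FL=W FR=S RL=W RR=S
after cmd 3 (t=18): FL=W FR=W RL=W RR=W
after cmd 4 (t=26): FL=W FR=W RL=W RR=W
after cmd 5 (t=28): FL=S FR=W RL=S RR=W
after cmd 6 (t=34): FL=W FR=W RL=W RR=W
after cmd 7 (t=42): FL=W FR=W RL=W RR=W
after cmd 8 (t=47): FL=W FR=S RL=W RR=S

start t=6: FL=W FR=W RL=W RR=W
cmd 1: advance +8 → t=14, phase=(3,7,3,7) → FL=W FR=W RL=W RR=W
cmd 2: advance +2 → t=16, phase=(5,1,5,1) → FL=W FR=S RL=W RR=S
cmd 3: advance +2 → t=18, phase=(7,3,7,3) → FL=W FR=W RL=W RR=W
cmd 4: advance +8 → t=26, phase=(7,3,7,3) → FL=W FR=W RL=W RR=W
cmd 5: advance +2 → t=28, phase=(1,5,1,5) → FL=S FR=W RL=S RR=W
cmd 6: advance +6 → t=34, phase=(7,3,7,3) → FL=W FR=W RL=W RR=W
cmd 7: advance +8 → t=42, phase=(7,3,7,3) → FL=W FR=W RL=W RR=W
cmd 8: advance +5 → t=47, phase=(4,0,4,0) → FL=W FR=S RL=W RR=S


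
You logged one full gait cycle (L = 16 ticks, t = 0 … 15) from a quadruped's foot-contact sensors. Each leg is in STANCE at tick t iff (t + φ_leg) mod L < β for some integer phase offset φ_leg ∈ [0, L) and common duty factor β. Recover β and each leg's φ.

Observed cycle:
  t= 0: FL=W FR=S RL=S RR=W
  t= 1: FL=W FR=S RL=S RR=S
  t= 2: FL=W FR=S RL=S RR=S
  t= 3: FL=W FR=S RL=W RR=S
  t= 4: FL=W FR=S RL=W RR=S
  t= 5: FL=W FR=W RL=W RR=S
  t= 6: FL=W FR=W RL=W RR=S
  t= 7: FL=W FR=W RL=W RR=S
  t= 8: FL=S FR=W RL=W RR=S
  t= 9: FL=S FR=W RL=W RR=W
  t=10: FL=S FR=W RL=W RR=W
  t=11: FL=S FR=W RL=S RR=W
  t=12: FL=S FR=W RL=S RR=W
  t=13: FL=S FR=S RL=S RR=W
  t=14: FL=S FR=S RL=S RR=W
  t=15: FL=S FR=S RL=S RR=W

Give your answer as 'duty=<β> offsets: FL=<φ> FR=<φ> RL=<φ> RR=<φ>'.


duty β = stance ticks per leg = 8
FL: stance ticks = 8; W→S at t=8 → φ=8
FR: stance ticks = 8; W→S at t=13 → φ=3
RL: stance ticks = 8; W→S at t=11 → φ=5
RR: stance ticks = 8; W→S at t=1 → φ=15

duty=8 offsets: FL=8 FR=3 RL=5 RR=15


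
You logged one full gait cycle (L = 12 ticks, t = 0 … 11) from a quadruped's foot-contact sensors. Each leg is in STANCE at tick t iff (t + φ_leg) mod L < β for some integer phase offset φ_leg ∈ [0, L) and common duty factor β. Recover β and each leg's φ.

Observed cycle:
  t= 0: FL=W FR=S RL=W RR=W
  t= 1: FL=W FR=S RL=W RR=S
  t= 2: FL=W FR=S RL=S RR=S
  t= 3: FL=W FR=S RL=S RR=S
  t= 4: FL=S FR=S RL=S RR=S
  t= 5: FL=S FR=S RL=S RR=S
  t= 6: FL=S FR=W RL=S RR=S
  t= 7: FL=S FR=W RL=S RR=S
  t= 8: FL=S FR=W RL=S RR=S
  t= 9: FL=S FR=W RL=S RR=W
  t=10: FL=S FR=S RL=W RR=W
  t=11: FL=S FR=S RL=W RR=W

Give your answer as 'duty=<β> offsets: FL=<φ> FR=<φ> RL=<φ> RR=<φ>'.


duty β = stance ticks per leg = 8
FL: stance ticks = 8; W→S at t=4 → φ=8
FR: stance ticks = 8; W→S at t=10 → φ=2
RL: stance ticks = 8; W→S at t=2 → φ=10
RR: stance ticks = 8; W→S at t=1 → φ=11

duty=8 offsets: FL=8 FR=2 RL=10 RR=11


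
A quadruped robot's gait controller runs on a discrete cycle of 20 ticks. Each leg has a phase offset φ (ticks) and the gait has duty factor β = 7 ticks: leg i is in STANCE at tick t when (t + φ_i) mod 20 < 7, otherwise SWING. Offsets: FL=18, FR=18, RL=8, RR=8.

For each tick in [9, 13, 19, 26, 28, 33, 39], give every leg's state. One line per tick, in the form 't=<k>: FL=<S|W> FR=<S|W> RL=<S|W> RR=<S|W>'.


t=9: FL=W FR=W RL=W RR=W
t=13: FL=W FR=W RL=S RR=S
t=19: FL=W FR=W RL=W RR=W
t=26: FL=S FR=S RL=W RR=W
t=28: FL=S FR=S RL=W RR=W
t=33: FL=W FR=W RL=S RR=S
t=39: FL=W FR=W RL=W RR=W

t=9: phase=(7,7,17,17) vs β=7 → FL=W FR=W RL=W RR=W
t=13: phase=(11,11,1,1) vs β=7 → FL=W FR=W RL=S RR=S
t=19: phase=(17,17,7,7) vs β=7 → FL=W FR=W RL=W RR=W
t=26: phase=(4,4,14,14) vs β=7 → FL=S FR=S RL=W RR=W
t=28: phase=(6,6,16,16) vs β=7 → FL=S FR=S RL=W RR=W
t=33: phase=(11,11,1,1) vs β=7 → FL=W FR=W RL=S RR=S
t=39: phase=(17,17,7,7) vs β=7 → FL=W FR=W RL=W RR=W


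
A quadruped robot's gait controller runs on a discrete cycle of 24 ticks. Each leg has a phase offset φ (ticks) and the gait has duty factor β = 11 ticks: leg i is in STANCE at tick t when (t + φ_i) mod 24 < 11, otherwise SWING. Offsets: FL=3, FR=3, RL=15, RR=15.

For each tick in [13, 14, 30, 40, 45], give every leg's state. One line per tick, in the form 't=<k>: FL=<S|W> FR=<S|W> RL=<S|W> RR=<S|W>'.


t=13: phase=(16,16,4,4) vs β=11 → FL=W FR=W RL=S RR=S
t=14: phase=(17,17,5,5) vs β=11 → FL=W FR=W RL=S RR=S
t=30: phase=(9,9,21,21) vs β=11 → FL=S FR=S RL=W RR=W
t=40: phase=(19,19,7,7) vs β=11 → FL=W FR=W RL=S RR=S
t=45: phase=(0,0,12,12) vs β=11 → FL=S FR=S RL=W RR=W

t=13: FL=W FR=W RL=S RR=S
t=14: FL=W FR=W RL=S RR=S
t=30: FL=S FR=S RL=W RR=W
t=40: FL=W FR=W RL=S RR=S
t=45: FL=S FR=S RL=W RR=W


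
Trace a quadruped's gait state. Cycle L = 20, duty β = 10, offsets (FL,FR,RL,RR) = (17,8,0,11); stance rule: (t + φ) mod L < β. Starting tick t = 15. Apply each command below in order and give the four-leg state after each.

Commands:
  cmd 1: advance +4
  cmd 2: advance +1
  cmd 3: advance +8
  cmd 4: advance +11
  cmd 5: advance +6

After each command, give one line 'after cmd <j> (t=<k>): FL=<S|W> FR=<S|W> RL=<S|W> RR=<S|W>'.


after cmd 1 (t=19): FL=W FR=S RL=W RR=W
after cmd 2 (t=20): FL=W FR=S RL=S RR=W
after cmd 3 (t=28): FL=S FR=W RL=S RR=W
after cmd 4 (t=39): FL=W FR=S RL=W RR=W
after cmd 5 (t=45): FL=S FR=W RL=S RR=W

start t=15: FL=W FR=S RL=W RR=S
cmd 1: advance +4 → t=19, phase=(16,7,19,10) → FL=W FR=S RL=W RR=W
cmd 2: advance +1 → t=20, phase=(17,8,0,11) → FL=W FR=S RL=S RR=W
cmd 3: advance +8 → t=28, phase=(5,16,8,19) → FL=S FR=W RL=S RR=W
cmd 4: advance +11 → t=39, phase=(16,7,19,10) → FL=W FR=S RL=W RR=W
cmd 5: advance +6 → t=45, phase=(2,13,5,16) → FL=S FR=W RL=S RR=W
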